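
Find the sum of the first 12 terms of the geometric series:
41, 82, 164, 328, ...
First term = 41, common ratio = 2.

Sₙ = a(1 - rⁿ) / (1 - r)
S_12 = 41(1 - 2^12) / (1 - 2)
S_12 = 41(1 - 4096) / (-1)
S_12 = 167895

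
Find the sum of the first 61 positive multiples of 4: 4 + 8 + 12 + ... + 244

Factor out 4: = 4(1 + 2 + ... + 61) = 4 × n(n+1)/2
= 4 × 61×62/2
= 4 × 1891
= 7564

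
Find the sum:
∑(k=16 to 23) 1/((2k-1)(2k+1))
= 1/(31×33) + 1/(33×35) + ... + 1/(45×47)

Partial fractions: 1/((2k-1)(2k+1)) = (1/2)[1/(2k-1) - 1/(2k+1)]
The series telescopes:
= (1/2)[1/31 - 1/47]
= 8/1457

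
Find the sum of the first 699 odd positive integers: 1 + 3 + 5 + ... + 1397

Sum of first n odd numbers = n²
= 699²
= 488601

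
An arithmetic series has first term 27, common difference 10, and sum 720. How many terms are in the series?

Using S = n/2 × [2a + (n-1)d]
720 = n/2 × [2(27) + (n-1)(10)]
720 = n/2 × [54 + 10n - 10]
1440 = n × [44 + 10n]
10n² + (44)n - 1440 = 0
Discriminant: Δ = (44)² - 4(10)(-1440) = 1936 + 57600 = 59536
√Δ = 244
n = [-(44) + √Δ] / (2·10) = (-44 + 244) / 20 = 200 / 20 = 10
(The negative root is discarded since n must be a positive integer.)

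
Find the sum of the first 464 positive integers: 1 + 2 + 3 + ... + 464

Formula: ∑k = n(n+1)/2
= 464×465/2
= 215760/2
= 107880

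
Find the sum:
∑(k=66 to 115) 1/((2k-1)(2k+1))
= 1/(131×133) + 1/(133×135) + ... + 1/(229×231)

Partial fractions: 1/((2k-1)(2k+1)) = (1/2)[1/(2k-1) - 1/(2k+1)]
The series telescopes:
= (1/2)[1/131 - 1/231]
= 50/30261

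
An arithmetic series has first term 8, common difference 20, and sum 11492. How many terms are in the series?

Using S = n/2 × [2a + (n-1)d]
11492 = n/2 × [2(8) + (n-1)(20)]
11492 = n/2 × [16 + 20n - 20]
22984 = n × [-4 + 20n]
20n² + (-4)n - 22984 = 0
Discriminant: Δ = (-4)² - 4(20)(-22984) = 16 + 1838720 = 1838736
√Δ = 1356
n = [-(-4) + √Δ] / (2·20) = (4 + 1356) / 40 = 1360 / 40 = 34
(The negative root is discarded since n must be a positive integer.)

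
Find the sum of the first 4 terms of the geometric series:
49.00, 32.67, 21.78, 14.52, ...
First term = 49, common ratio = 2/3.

Sₙ = a(1 - rⁿ) / (1 - r)
S_4 = 49(1 - (2/3)^4) / (1 - (2/3))
S_4 = 49(1 - (16/81)) / (1/3)
S_4 = 3185/27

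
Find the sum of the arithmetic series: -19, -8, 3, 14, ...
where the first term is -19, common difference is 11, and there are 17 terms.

Sₙ = n/2 × (first + last)
Last term = a + (n-1)d = -19 + (17-1)×11 = 157
S_17 = 17/2 × (-19 + 157)
S_17 = 17/2 × 138 = 1173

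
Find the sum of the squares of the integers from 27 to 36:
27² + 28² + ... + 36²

Use ∑_{k=1}^{n} k² = n(n+1)(2n+1)/6, then subtract the first 26 terms.
∑_{k=1}^{36} k² = 36×37×73/6 = 16206
∑_{k=1}^{26} k² = 26×27×53/6 = 6201
∑_{k=27}^{36} k² = 16206 - 6201 = 10005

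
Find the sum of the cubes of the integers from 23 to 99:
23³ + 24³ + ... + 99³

Use ∑_{k=1}^{n} k³ = [n(n+1)/2]², then subtract the first 22 terms.
∑_{k=1}^{99} k³ = [99×100/2]² = 4950² = 24502500
∑_{k=1}^{22} k³ = [22×23/2]² = 253² = 64009
∑_{k=23}^{99} k³ = 24502500 - 64009 = 24438491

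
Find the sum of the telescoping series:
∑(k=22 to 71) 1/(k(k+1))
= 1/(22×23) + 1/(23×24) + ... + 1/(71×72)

Partial fractions: 1/(k(k+1)) = 1/k - 1/(k+1)
The series telescopes:
= (1/22 - 1/23) + (1/23 - 1/24) + ... + (1/71 - 1/72)
= 1/22 - 1/72
= 25/792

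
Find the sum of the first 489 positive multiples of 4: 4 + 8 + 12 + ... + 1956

Factor out 4: = 4(1 + 2 + ... + 489) = 4 × n(n+1)/2
= 4 × 489×490/2
= 4 × 119805
= 479220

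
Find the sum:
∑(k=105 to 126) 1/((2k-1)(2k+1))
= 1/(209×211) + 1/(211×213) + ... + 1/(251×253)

Partial fractions: 1/((2k-1)(2k+1)) = (1/2)[1/(2k-1) - 1/(2k+1)]
The series telescopes:
= (1/2)[1/209 - 1/253]
= 2/4807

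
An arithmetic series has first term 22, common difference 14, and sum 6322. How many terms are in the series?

Using S = n/2 × [2a + (n-1)d]
6322 = n/2 × [2(22) + (n-1)(14)]
6322 = n/2 × [44 + 14n - 14]
12644 = n × [30 + 14n]
14n² + (30)n - 12644 = 0
Discriminant: Δ = (30)² - 4(14)(-12644) = 900 + 708064 = 708964
√Δ = 842
n = [-(30) + √Δ] / (2·14) = (-30 + 842) / 28 = 812 / 28 = 29
(The negative root is discarded since n must be a positive integer.)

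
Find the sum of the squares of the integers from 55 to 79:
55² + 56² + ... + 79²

Use ∑_{k=1}^{n} k² = n(n+1)(2n+1)/6, then subtract the first 54 terms.
∑_{k=1}^{79} k² = 79×80×159/6 = 167480
∑_{k=1}^{54} k² = 54×55×109/6 = 53955
∑_{k=55}^{79} k² = 167480 - 53955 = 113525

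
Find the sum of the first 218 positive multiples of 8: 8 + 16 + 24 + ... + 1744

Factor out 8: = 8(1 + 2 + ... + 218) = 8 × n(n+1)/2
= 8 × 218×219/2
= 8 × 23871
= 190968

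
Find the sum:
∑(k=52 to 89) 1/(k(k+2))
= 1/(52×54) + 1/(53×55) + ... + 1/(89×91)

Partial fractions: 1/(k(k+2)) = (1/2)[1/k - 1/(k+2)]
Telescoping leaves the first two and last two terms:
= (1/2)[1/52 + 1/53 - 1/90 - 1/91]
= 13889/1736280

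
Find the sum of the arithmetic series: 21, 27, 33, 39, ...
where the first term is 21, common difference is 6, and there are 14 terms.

Sₙ = n/2 × (first + last)
Last term = a + (n-1)d = 21 + (14-1)×6 = 99
S_14 = 14/2 × (21 + 99)
S_14 = 14/2 × 120 = 840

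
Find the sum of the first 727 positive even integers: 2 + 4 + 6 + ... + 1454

Sum of first n even numbers = n(n+1)
= 727×728
= 529256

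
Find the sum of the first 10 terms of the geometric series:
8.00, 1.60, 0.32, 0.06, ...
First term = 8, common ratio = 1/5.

Sₙ = a(1 - rⁿ) / (1 - r)
S_10 = 8(1 - (1/5)^10) / (1 - (1/5))
S_10 = 8(1 - (1/9765625)) / (4/5)
S_10 = 19531248/1953125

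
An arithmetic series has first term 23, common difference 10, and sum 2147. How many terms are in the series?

Using S = n/2 × [2a + (n-1)d]
2147 = n/2 × [2(23) + (n-1)(10)]
2147 = n/2 × [46 + 10n - 10]
4294 = n × [36 + 10n]
10n² + (36)n - 4294 = 0
Discriminant: Δ = (36)² - 4(10)(-4294) = 1296 + 171760 = 173056
√Δ = 416
n = [-(36) + √Δ] / (2·10) = (-36 + 416) / 20 = 380 / 20 = 19
(The negative root is discarded since n must be a positive integer.)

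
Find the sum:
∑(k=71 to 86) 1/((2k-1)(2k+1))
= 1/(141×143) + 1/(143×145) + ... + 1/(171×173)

Partial fractions: 1/((2k-1)(2k+1)) = (1/2)[1/(2k-1) - 1/(2k+1)]
The series telescopes:
= (1/2)[1/141 - 1/173]
= 16/24393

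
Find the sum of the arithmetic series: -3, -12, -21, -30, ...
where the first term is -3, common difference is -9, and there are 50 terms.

Sₙ = n/2 × (first + last)
Last term = a + (n-1)d = -3 + (50-1)×(-9) = -444
S_50 = 50/2 × (-3 + (-444))
S_50 = 50/2 × (-447) = -11175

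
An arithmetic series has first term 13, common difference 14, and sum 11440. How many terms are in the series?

Using S = n/2 × [2a + (n-1)d]
11440 = n/2 × [2(13) + (n-1)(14)]
11440 = n/2 × [26 + 14n - 14]
22880 = n × [12 + 14n]
14n² + (12)n - 22880 = 0
Discriminant: Δ = (12)² - 4(14)(-22880) = 144 + 1281280 = 1281424
√Δ = 1132
n = [-(12) + √Δ] / (2·14) = (-12 + 1132) / 28 = 1120 / 28 = 40
(The negative root is discarded since n must be a positive integer.)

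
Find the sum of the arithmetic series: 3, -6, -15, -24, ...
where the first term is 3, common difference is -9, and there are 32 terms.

Sₙ = n/2 × (first + last)
Last term = a + (n-1)d = 3 + (32-1)×(-9) = -276
S_32 = 32/2 × (3 + (-276))
S_32 = 32/2 × (-273) = -4368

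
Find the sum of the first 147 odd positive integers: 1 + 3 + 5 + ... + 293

Sum of first n odd numbers = n²
= 147²
= 21609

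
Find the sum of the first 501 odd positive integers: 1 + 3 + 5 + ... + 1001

Sum of first n odd numbers = n²
= 501²
= 251001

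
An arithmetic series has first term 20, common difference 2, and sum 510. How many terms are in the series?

Using S = n/2 × [2a + (n-1)d]
510 = n/2 × [2(20) + (n-1)(2)]
510 = n/2 × [40 + 2n - 2]
1020 = n × [38 + 2n]
2n² + (38)n - 1020 = 0
Discriminant: Δ = (38)² - 4(2)(-1020) = 1444 + 8160 = 9604
√Δ = 98
n = [-(38) + √Δ] / (2·2) = (-38 + 98) / 4 = 60 / 4 = 15
(The negative root is discarded since n must be a positive integer.)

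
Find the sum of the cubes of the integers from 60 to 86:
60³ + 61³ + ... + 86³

Use ∑_{k=1}^{n} k³ = [n(n+1)/2]², then subtract the first 59 terms.
∑_{k=1}^{86} k³ = [86×87/2]² = 3741² = 13995081
∑_{k=1}^{59} k³ = [59×60/2]² = 1770² = 3132900
∑_{k=60}^{86} k³ = 13995081 - 3132900 = 10862181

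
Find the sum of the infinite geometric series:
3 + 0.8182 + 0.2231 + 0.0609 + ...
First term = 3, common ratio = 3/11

For |r| < 1, S = a / (1 - r)
S = 3 / (1 - (3/11))
S = 3 / (8/11)
S = 33/8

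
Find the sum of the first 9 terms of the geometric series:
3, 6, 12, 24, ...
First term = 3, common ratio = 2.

Sₙ = a(1 - rⁿ) / (1 - r)
S_9 = 3(1 - 2^9) / (1 - 2)
S_9 = 3(1 - 512) / (-1)
S_9 = 1533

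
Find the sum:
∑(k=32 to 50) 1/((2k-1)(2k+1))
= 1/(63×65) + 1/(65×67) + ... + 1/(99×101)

Partial fractions: 1/((2k-1)(2k+1)) = (1/2)[1/(2k-1) - 1/(2k+1)]
The series telescopes:
= (1/2)[1/63 - 1/101]
= 19/6363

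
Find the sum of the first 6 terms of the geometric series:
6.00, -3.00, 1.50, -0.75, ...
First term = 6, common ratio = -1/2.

Sₙ = a(1 - rⁿ) / (1 - r)
S_6 = 6(1 - (-1/2)^6) / (1 - (-1/2))
S_6 = 6(1 - (1/64)) / (3/2)
S_6 = 63/16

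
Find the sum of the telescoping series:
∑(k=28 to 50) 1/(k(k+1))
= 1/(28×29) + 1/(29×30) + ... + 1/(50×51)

Partial fractions: 1/(k(k+1)) = 1/k - 1/(k+1)
The series telescopes:
= (1/28 - 1/29) + (1/29 - 1/30) + ... + (1/50 - 1/51)
= 1/28 - 1/51
= 23/1428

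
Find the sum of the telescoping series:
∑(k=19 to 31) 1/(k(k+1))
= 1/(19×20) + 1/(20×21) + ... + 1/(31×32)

Partial fractions: 1/(k(k+1)) = 1/k - 1/(k+1)
The series telescopes:
= (1/19 - 1/20) + (1/20 - 1/21) + ... + (1/31 - 1/32)
= 1/19 - 1/32
= 13/608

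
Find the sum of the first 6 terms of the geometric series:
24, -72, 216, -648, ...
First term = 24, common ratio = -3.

Sₙ = a(1 - rⁿ) / (1 - r)
S_6 = 24(1 - (-3)^6) / (1 - (-3))
S_6 = 24(1 - 729) / (4)
S_6 = -4368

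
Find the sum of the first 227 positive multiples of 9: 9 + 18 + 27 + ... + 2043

Factor out 9: = 9(1 + 2 + ... + 227) = 9 × n(n+1)/2
= 9 × 227×228/2
= 9 × 25878
= 232902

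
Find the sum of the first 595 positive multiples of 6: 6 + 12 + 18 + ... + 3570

Factor out 6: = 6(1 + 2 + ... + 595) = 6 × n(n+1)/2
= 6 × 595×596/2
= 6 × 177310
= 1063860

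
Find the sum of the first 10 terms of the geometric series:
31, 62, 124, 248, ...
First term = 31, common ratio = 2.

Sₙ = a(1 - rⁿ) / (1 - r)
S_10 = 31(1 - 2^10) / (1 - 2)
S_10 = 31(1 - 1024) / (-1)
S_10 = 31713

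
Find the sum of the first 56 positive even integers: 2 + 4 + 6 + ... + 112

Sum of first n even numbers = n(n+1)
= 56×57
= 3192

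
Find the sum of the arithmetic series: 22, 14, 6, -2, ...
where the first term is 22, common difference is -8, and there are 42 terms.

Sₙ = n/2 × (first + last)
Last term = a + (n-1)d = 22 + (42-1)×(-8) = -306
S_42 = 42/2 × (22 + (-306))
S_42 = 42/2 × (-284) = -5964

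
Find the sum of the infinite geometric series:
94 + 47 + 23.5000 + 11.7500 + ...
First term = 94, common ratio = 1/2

For |r| < 1, S = a / (1 - r)
S = 94 / (1 - (1/2))
S = 94 / (1/2)
S = 188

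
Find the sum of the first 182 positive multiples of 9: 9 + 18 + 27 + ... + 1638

Factor out 9: = 9(1 + 2 + ... + 182) = 9 × n(n+1)/2
= 9 × 182×183/2
= 9 × 16653
= 149877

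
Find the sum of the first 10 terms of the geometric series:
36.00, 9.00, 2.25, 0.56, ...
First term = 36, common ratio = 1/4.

Sₙ = a(1 - rⁿ) / (1 - r)
S_10 = 36(1 - (1/4)^10) / (1 - (1/4))
S_10 = 36(1 - (1/1048576)) / (3/4)
S_10 = 3145725/65536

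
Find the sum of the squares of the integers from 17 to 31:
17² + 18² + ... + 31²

Use ∑_{k=1}^{n} k² = n(n+1)(2n+1)/6, then subtract the first 16 terms.
∑_{k=1}^{31} k² = 31×32×63/6 = 10416
∑_{k=1}^{16} k² = 16×17×33/6 = 1496
∑_{k=17}^{31} k² = 10416 - 1496 = 8920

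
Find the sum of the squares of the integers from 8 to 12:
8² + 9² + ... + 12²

Use ∑_{k=1}^{n} k² = n(n+1)(2n+1)/6, then subtract the first 7 terms.
∑_{k=1}^{12} k² = 12×13×25/6 = 650
∑_{k=1}^{7} k² = 7×8×15/6 = 140
∑_{k=8}^{12} k² = 650 - 140 = 510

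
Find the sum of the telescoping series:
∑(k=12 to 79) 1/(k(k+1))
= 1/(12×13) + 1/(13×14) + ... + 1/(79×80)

Partial fractions: 1/(k(k+1)) = 1/k - 1/(k+1)
The series telescopes:
= (1/12 - 1/13) + (1/13 - 1/14) + ... + (1/79 - 1/80)
= 1/12 - 1/80
= 17/240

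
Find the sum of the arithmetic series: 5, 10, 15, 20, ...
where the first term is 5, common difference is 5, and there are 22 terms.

Sₙ = n/2 × (first + last)
Last term = a + (n-1)d = 5 + (22-1)×5 = 110
S_22 = 22/2 × (5 + 110)
S_22 = 22/2 × 115 = 1265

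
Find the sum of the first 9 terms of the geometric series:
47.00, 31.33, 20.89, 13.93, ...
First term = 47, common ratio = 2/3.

Sₙ = a(1 - rⁿ) / (1 - r)
S_9 = 47(1 - (2/3)^9) / (1 - (2/3))
S_9 = 47(1 - (512/19683)) / (1/3)
S_9 = 901037/6561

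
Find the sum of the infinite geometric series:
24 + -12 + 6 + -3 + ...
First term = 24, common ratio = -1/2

For |r| < 1, S = a / (1 - r)
S = 24 / (1 - (-1/2))
S = 24 / (3/2)
S = 16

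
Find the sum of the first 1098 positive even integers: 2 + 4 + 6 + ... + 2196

Sum of first n even numbers = n(n+1)
= 1098×1099
= 1206702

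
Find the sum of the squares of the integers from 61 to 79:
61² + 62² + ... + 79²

Use ∑_{k=1}^{n} k² = n(n+1)(2n+1)/6, then subtract the first 60 terms.
∑_{k=1}^{79} k² = 79×80×159/6 = 167480
∑_{k=1}^{60} k² = 60×61×121/6 = 73810
∑_{k=61}^{79} k² = 167480 - 73810 = 93670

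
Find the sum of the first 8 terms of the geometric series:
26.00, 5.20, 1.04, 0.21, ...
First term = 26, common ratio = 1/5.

Sₙ = a(1 - rⁿ) / (1 - r)
S_8 = 26(1 - (1/5)^8) / (1 - (1/5))
S_8 = 26(1 - (1/390625)) / (4/5)
S_8 = 2539056/78125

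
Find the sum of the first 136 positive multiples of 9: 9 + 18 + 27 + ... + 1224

Factor out 9: = 9(1 + 2 + ... + 136) = 9 × n(n+1)/2
= 9 × 136×137/2
= 9 × 9316
= 83844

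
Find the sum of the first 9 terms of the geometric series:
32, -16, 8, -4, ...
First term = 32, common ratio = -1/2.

Sₙ = a(1 - rⁿ) / (1 - r)
S_9 = 32(1 - (-1/2)^9) / (1 - (-1/2))
S_9 = 32(1 - (-1/512)) / (3/2)
S_9 = 171/8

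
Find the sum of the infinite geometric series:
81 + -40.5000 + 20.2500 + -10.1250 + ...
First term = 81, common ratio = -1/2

For |r| < 1, S = a / (1 - r)
S = 81 / (1 - (-1/2))
S = 81 / (3/2)
S = 54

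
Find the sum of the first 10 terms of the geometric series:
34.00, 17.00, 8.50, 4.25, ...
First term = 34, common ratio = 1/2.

Sₙ = a(1 - rⁿ) / (1 - r)
S_10 = 34(1 - (1/2)^10) / (1 - (1/2))
S_10 = 34(1 - (1/1024)) / (1/2)
S_10 = 17391/256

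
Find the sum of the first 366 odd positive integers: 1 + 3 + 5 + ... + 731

Sum of first n odd numbers = n²
= 366²
= 133956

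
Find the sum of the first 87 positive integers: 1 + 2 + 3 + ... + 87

Formula: ∑k = n(n+1)/2
= 87×88/2
= 7656/2
= 3828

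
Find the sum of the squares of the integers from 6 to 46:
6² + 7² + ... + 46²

Use ∑_{k=1}^{n} k² = n(n+1)(2n+1)/6, then subtract the first 5 terms.
∑_{k=1}^{46} k² = 46×47×93/6 = 33511
∑_{k=1}^{5} k² = 5×6×11/6 = 55
∑_{k=6}^{46} k² = 33511 - 55 = 33456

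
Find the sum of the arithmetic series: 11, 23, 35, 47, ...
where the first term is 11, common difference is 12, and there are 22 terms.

Sₙ = n/2 × (first + last)
Last term = a + (n-1)d = 11 + (22-1)×12 = 263
S_22 = 22/2 × (11 + 263)
S_22 = 22/2 × 274 = 3014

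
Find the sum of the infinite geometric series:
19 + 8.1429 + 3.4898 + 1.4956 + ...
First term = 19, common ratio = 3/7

For |r| < 1, S = a / (1 - r)
S = 19 / (1 - (3/7))
S = 19 / (4/7)
S = 133/4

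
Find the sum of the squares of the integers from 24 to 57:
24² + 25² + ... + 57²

Use ∑_{k=1}^{n} k² = n(n+1)(2n+1)/6, then subtract the first 23 terms.
∑_{k=1}^{57} k² = 57×58×115/6 = 63365
∑_{k=1}^{23} k² = 23×24×47/6 = 4324
∑_{k=24}^{57} k² = 63365 - 4324 = 59041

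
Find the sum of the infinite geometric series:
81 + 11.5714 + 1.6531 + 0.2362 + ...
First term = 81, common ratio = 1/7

For |r| < 1, S = a / (1 - r)
S = 81 / (1 - (1/7))
S = 81 / (6/7)
S = 189/2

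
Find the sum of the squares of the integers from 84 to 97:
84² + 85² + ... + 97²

Use ∑_{k=1}^{n} k² = n(n+1)(2n+1)/6, then subtract the first 83 terms.
∑_{k=1}^{97} k² = 97×98×195/6 = 308945
∑_{k=1}^{83} k² = 83×84×167/6 = 194054
∑_{k=84}^{97} k² = 308945 - 194054 = 114891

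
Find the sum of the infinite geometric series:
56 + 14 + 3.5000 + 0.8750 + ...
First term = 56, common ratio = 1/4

For |r| < 1, S = a / (1 - r)
S = 56 / (1 - (1/4))
S = 56 / (3/4)
S = 224/3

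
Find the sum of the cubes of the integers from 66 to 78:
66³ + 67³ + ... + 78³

Use ∑_{k=1}^{n} k³ = [n(n+1)/2]², then subtract the first 65 terms.
∑_{k=1}^{78} k³ = [78×79/2]² = 3081² = 9492561
∑_{k=1}^{65} k³ = [65×66/2]² = 2145² = 4601025
∑_{k=66}^{78} k³ = 9492561 - 4601025 = 4891536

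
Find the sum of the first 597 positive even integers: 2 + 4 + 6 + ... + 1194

Sum of first n even numbers = n(n+1)
= 597×598
= 357006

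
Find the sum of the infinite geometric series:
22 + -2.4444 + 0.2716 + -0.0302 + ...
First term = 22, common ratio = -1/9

For |r| < 1, S = a / (1 - r)
S = 22 / (1 - (-1/9))
S = 22 / (10/9)
S = 99/5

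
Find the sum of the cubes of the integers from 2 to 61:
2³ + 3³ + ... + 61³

Use ∑_{k=1}^{n} k³ = [n(n+1)/2]², then subtract the first 1 terms.
∑_{k=1}^{61} k³ = [61×62/2]² = 1891² = 3575881
∑_{k=1}^{1} k³ = [1×2/2]² = 1² = 1
∑_{k=2}^{61} k³ = 3575881 - 1 = 3575880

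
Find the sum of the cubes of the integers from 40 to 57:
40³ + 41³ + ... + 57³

Use ∑_{k=1}^{n} k³ = [n(n+1)/2]², then subtract the first 39 terms.
∑_{k=1}^{57} k³ = [57×58/2]² = 1653² = 2732409
∑_{k=1}^{39} k³ = [39×40/2]² = 780² = 608400
∑_{k=40}^{57} k³ = 2732409 - 608400 = 2124009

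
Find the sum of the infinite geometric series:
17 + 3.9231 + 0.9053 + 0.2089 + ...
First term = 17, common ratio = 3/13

For |r| < 1, S = a / (1 - r)
S = 17 / (1 - (3/13))
S = 17 / (10/13)
S = 221/10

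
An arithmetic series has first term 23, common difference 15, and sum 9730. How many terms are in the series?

Using S = n/2 × [2a + (n-1)d]
9730 = n/2 × [2(23) + (n-1)(15)]
9730 = n/2 × [46 + 15n - 15]
19460 = n × [31 + 15n]
15n² + (31)n - 19460 = 0
Discriminant: Δ = (31)² - 4(15)(-19460) = 961 + 1167600 = 1168561
√Δ = 1081
n = [-(31) + √Δ] / (2·15) = (-31 + 1081) / 30 = 1050 / 30 = 35
(The negative root is discarded since n must be a positive integer.)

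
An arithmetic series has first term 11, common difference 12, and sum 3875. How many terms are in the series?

Using S = n/2 × [2a + (n-1)d]
3875 = n/2 × [2(11) + (n-1)(12)]
3875 = n/2 × [22 + 12n - 12]
7750 = n × [10 + 12n]
12n² + (10)n - 7750 = 0
Discriminant: Δ = (10)² - 4(12)(-7750) = 100 + 372000 = 372100
√Δ = 610
n = [-(10) + √Δ] / (2·12) = (-10 + 610) / 24 = 600 / 24 = 25
(The negative root is discarded since n must be a positive integer.)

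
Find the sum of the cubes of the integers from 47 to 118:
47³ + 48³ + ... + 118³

Use ∑_{k=1}^{n} k³ = [n(n+1)/2]², then subtract the first 46 terms.
∑_{k=1}^{118} k³ = [118×119/2]² = 7021² = 49294441
∑_{k=1}^{46} k³ = [46×47/2]² = 1081² = 1168561
∑_{k=47}^{118} k³ = 49294441 - 1168561 = 48125880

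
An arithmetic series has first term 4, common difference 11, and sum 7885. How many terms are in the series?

Using S = n/2 × [2a + (n-1)d]
7885 = n/2 × [2(4) + (n-1)(11)]
7885 = n/2 × [8 + 11n - 11]
15770 = n × [-3 + 11n]
11n² + (-3)n - 15770 = 0
Discriminant: Δ = (-3)² - 4(11)(-15770) = 9 + 693880 = 693889
√Δ = 833
n = [-(-3) + √Δ] / (2·11) = (3 + 833) / 22 = 836 / 22 = 38
(The negative root is discarded since n must be a positive integer.)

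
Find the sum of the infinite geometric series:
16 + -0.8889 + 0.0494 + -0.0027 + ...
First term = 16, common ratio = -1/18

For |r| < 1, S = a / (1 - r)
S = 16 / (1 - (-1/18))
S = 16 / (19/18)
S = 288/19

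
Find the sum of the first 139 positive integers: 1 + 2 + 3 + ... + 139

Formula: ∑k = n(n+1)/2
= 139×140/2
= 19460/2
= 9730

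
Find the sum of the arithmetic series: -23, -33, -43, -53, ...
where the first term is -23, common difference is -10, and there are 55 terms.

Sₙ = n/2 × (first + last)
Last term = a + (n-1)d = -23 + (55-1)×(-10) = -563
S_55 = 55/2 × (-23 + (-563))
S_55 = 55/2 × (-586) = -16115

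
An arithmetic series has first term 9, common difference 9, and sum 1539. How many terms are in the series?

Using S = n/2 × [2a + (n-1)d]
1539 = n/2 × [2(9) + (n-1)(9)]
1539 = n/2 × [18 + 9n - 9]
3078 = n × [9 + 9n]
9n² + (9)n - 3078 = 0
Discriminant: Δ = (9)² - 4(9)(-3078) = 81 + 110808 = 110889
√Δ = 333
n = [-(9) + √Δ] / (2·9) = (-9 + 333) / 18 = 324 / 18 = 18
(The negative root is discarded since n must be a positive integer.)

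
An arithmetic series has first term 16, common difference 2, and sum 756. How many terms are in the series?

Using S = n/2 × [2a + (n-1)d]
756 = n/2 × [2(16) + (n-1)(2)]
756 = n/2 × [32 + 2n - 2]
1512 = n × [30 + 2n]
2n² + (30)n - 1512 = 0
Discriminant: Δ = (30)² - 4(2)(-1512) = 900 + 12096 = 12996
√Δ = 114
n = [-(30) + √Δ] / (2·2) = (-30 + 114) / 4 = 84 / 4 = 21
(The negative root is discarded since n must be a positive integer.)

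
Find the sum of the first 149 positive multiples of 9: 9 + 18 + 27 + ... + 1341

Factor out 9: = 9(1 + 2 + ... + 149) = 9 × n(n+1)/2
= 9 × 149×150/2
= 9 × 11175
= 100575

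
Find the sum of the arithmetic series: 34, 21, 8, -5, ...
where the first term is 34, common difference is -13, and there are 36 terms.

Sₙ = n/2 × (first + last)
Last term = a + (n-1)d = 34 + (36-1)×(-13) = -421
S_36 = 36/2 × (34 + (-421))
S_36 = 36/2 × (-387) = -6966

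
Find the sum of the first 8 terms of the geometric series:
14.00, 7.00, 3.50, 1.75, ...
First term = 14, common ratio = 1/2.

Sₙ = a(1 - rⁿ) / (1 - r)
S_8 = 14(1 - (1/2)^8) / (1 - (1/2))
S_8 = 14(1 - (1/256)) / (1/2)
S_8 = 1785/64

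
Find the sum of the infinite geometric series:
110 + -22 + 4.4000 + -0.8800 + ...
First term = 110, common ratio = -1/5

For |r| < 1, S = a / (1 - r)
S = 110 / (1 - (-1/5))
S = 110 / (6/5)
S = 275/3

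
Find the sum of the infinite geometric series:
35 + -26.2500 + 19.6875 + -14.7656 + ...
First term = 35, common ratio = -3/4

For |r| < 1, S = a / (1 - r)
S = 35 / (1 - (-3/4))
S = 35 / (7/4)
S = 20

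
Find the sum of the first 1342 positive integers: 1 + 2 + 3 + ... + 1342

Formula: ∑k = n(n+1)/2
= 1342×1343/2
= 1802306/2
= 901153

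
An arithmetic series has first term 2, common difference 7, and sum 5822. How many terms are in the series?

Using S = n/2 × [2a + (n-1)d]
5822 = n/2 × [2(2) + (n-1)(7)]
5822 = n/2 × [4 + 7n - 7]
11644 = n × [-3 + 7n]
7n² + (-3)n - 11644 = 0
Discriminant: Δ = (-3)² - 4(7)(-11644) = 9 + 326032 = 326041
√Δ = 571
n = [-(-3) + √Δ] / (2·7) = (3 + 571) / 14 = 574 / 14 = 41
(The negative root is discarded since n must be a positive integer.)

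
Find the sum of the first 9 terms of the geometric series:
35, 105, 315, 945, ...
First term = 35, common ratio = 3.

Sₙ = a(1 - rⁿ) / (1 - r)
S_9 = 35(1 - 3^9) / (1 - 3)
S_9 = 35(1 - 19683) / (-2)
S_9 = 344435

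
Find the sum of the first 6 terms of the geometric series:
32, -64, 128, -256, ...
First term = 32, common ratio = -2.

Sₙ = a(1 - rⁿ) / (1 - r)
S_6 = 32(1 - (-2)^6) / (1 - (-2))
S_6 = 32(1 - 64) / (3)
S_6 = -672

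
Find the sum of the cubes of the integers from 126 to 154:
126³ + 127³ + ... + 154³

Use ∑_{k=1}^{n} k³ = [n(n+1)/2]², then subtract the first 125 terms.
∑_{k=1}^{154} k³ = [154×155/2]² = 11935² = 142444225
∑_{k=1}^{125} k³ = [125×126/2]² = 7875² = 62015625
∑_{k=126}^{154} k³ = 142444225 - 62015625 = 80428600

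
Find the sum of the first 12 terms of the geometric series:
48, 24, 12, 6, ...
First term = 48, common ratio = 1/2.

Sₙ = a(1 - rⁿ) / (1 - r)
S_12 = 48(1 - (1/2)^12) / (1 - (1/2))
S_12 = 48(1 - (1/4096)) / (1/2)
S_12 = 12285/128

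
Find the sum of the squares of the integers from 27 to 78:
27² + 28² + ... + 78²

Use ∑_{k=1}^{n} k² = n(n+1)(2n+1)/6, then subtract the first 26 terms.
∑_{k=1}^{78} k² = 78×79×157/6 = 161239
∑_{k=1}^{26} k² = 26×27×53/6 = 6201
∑_{k=27}^{78} k² = 161239 - 6201 = 155038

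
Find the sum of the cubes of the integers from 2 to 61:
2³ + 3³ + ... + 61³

Use ∑_{k=1}^{n} k³ = [n(n+1)/2]², then subtract the first 1 terms.
∑_{k=1}^{61} k³ = [61×62/2]² = 1891² = 3575881
∑_{k=1}^{1} k³ = [1×2/2]² = 1² = 1
∑_{k=2}^{61} k³ = 3575881 - 1 = 3575880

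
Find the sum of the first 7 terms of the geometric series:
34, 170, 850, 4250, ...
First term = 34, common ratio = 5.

Sₙ = a(1 - rⁿ) / (1 - r)
S_7 = 34(1 - 5^7) / (1 - 5)
S_7 = 34(1 - 78125) / (-4)
S_7 = 664054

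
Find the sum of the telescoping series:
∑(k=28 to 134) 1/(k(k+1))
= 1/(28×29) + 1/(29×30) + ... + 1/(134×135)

Partial fractions: 1/(k(k+1)) = 1/k - 1/(k+1)
The series telescopes:
= (1/28 - 1/29) + (1/29 - 1/30) + ... + (1/134 - 1/135)
= 1/28 - 1/135
= 107/3780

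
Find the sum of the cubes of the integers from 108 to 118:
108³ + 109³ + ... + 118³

Use ∑_{k=1}^{n} k³ = [n(n+1)/2]², then subtract the first 107 terms.
∑_{k=1}^{118} k³ = [118×119/2]² = 7021² = 49294441
∑_{k=1}^{107} k³ = [107×108/2]² = 5778² = 33385284
∑_{k=108}^{118} k³ = 49294441 - 33385284 = 15909157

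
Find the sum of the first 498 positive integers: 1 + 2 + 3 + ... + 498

Formula: ∑k = n(n+1)/2
= 498×499/2
= 248502/2
= 124251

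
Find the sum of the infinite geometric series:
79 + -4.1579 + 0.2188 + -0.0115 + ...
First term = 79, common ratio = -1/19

For |r| < 1, S = a / (1 - r)
S = 79 / (1 - (-1/19))
S = 79 / (20/19)
S = 1501/20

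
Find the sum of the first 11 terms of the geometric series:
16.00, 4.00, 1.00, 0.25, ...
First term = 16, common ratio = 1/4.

Sₙ = a(1 - rⁿ) / (1 - r)
S_11 = 16(1 - (1/4)^11) / (1 - (1/4))
S_11 = 16(1 - (1/4194304)) / (3/4)
S_11 = 1398101/65536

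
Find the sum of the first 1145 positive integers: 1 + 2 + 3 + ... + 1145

Formula: ∑k = n(n+1)/2
= 1145×1146/2
= 1312170/2
= 656085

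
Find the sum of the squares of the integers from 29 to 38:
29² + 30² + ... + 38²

Use ∑_{k=1}^{n} k² = n(n+1)(2n+1)/6, then subtract the first 28 terms.
∑_{k=1}^{38} k² = 38×39×77/6 = 19019
∑_{k=1}^{28} k² = 28×29×57/6 = 7714
∑_{k=29}^{38} k² = 19019 - 7714 = 11305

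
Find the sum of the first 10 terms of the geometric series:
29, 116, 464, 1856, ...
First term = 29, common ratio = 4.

Sₙ = a(1 - rⁿ) / (1 - r)
S_10 = 29(1 - 4^10) / (1 - 4)
S_10 = 29(1 - 1048576) / (-3)
S_10 = 10136225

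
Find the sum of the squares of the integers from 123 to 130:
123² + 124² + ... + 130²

Use ∑_{k=1}^{n} k² = n(n+1)(2n+1)/6, then subtract the first 122 terms.
∑_{k=1}^{130} k² = 130×131×261/6 = 740805
∑_{k=1}^{122} k² = 122×123×245/6 = 612745
∑_{k=123}^{130} k² = 740805 - 612745 = 128060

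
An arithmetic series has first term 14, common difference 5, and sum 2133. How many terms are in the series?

Using S = n/2 × [2a + (n-1)d]
2133 = n/2 × [2(14) + (n-1)(5)]
2133 = n/2 × [28 + 5n - 5]
4266 = n × [23 + 5n]
5n² + (23)n - 4266 = 0
Discriminant: Δ = (23)² - 4(5)(-4266) = 529 + 85320 = 85849
√Δ = 293
n = [-(23) + √Δ] / (2·5) = (-23 + 293) / 10 = 270 / 10 = 27
(The negative root is discarded since n must be a positive integer.)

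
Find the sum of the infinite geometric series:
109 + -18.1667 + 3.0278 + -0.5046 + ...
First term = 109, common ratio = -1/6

For |r| < 1, S = a / (1 - r)
S = 109 / (1 - (-1/6))
S = 109 / (7/6)
S = 654/7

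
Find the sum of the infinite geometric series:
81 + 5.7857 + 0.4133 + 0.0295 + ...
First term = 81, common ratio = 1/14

For |r| < 1, S = a / (1 - r)
S = 81 / (1 - (1/14))
S = 81 / (13/14)
S = 1134/13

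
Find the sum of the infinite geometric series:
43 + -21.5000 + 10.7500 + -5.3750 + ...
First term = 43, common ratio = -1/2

For |r| < 1, S = a / (1 - r)
S = 43 / (1 - (-1/2))
S = 43 / (3/2)
S = 86/3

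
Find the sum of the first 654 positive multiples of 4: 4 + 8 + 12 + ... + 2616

Factor out 4: = 4(1 + 2 + ... + 654) = 4 × n(n+1)/2
= 4 × 654×655/2
= 4 × 214185
= 856740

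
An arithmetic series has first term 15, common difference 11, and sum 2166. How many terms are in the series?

Using S = n/2 × [2a + (n-1)d]
2166 = n/2 × [2(15) + (n-1)(11)]
2166 = n/2 × [30 + 11n - 11]
4332 = n × [19 + 11n]
11n² + (19)n - 4332 = 0
Discriminant: Δ = (19)² - 4(11)(-4332) = 361 + 190608 = 190969
√Δ = 437
n = [-(19) + √Δ] / (2·11) = (-19 + 437) / 22 = 418 / 22 = 19
(The negative root is discarded since n must be a positive integer.)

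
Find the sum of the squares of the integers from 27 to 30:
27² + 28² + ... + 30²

Use ∑_{k=1}^{n} k² = n(n+1)(2n+1)/6, then subtract the first 26 terms.
∑_{k=1}^{30} k² = 30×31×61/6 = 9455
∑_{k=1}^{26} k² = 26×27×53/6 = 6201
∑_{k=27}^{30} k² = 9455 - 6201 = 3254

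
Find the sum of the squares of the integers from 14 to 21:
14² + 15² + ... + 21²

Use ∑_{k=1}^{n} k² = n(n+1)(2n+1)/6, then subtract the first 13 terms.
∑_{k=1}^{21} k² = 21×22×43/6 = 3311
∑_{k=1}^{13} k² = 13×14×27/6 = 819
∑_{k=14}^{21} k² = 3311 - 819 = 2492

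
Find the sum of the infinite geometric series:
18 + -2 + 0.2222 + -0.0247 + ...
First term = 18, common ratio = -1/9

For |r| < 1, S = a / (1 - r)
S = 18 / (1 - (-1/9))
S = 18 / (10/9)
S = 81/5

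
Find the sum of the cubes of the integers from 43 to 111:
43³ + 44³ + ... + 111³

Use ∑_{k=1}^{n} k³ = [n(n+1)/2]², then subtract the first 42 terms.
∑_{k=1}^{111} k³ = [111×112/2]² = 6216² = 38638656
∑_{k=1}^{42} k³ = [42×43/2]² = 903² = 815409
∑_{k=43}^{111} k³ = 38638656 - 815409 = 37823247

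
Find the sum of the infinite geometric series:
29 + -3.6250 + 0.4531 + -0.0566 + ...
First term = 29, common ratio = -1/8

For |r| < 1, S = a / (1 - r)
S = 29 / (1 - (-1/8))
S = 29 / (9/8)
S = 232/9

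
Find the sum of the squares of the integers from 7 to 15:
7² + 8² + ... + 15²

Use ∑_{k=1}^{n} k² = n(n+1)(2n+1)/6, then subtract the first 6 terms.
∑_{k=1}^{15} k² = 15×16×31/6 = 1240
∑_{k=1}^{6} k² = 6×7×13/6 = 91
∑_{k=7}^{15} k² = 1240 - 91 = 1149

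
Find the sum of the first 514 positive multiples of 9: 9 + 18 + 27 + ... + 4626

Factor out 9: = 9(1 + 2 + ... + 514) = 9 × n(n+1)/2
= 9 × 514×515/2
= 9 × 132355
= 1191195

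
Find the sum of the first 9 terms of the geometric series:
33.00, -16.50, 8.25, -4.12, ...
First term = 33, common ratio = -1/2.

Sₙ = a(1 - rⁿ) / (1 - r)
S_9 = 33(1 - (-1/2)^9) / (1 - (-1/2))
S_9 = 33(1 - (-1/512)) / (3/2)
S_9 = 5643/256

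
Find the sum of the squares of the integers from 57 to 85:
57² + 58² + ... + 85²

Use ∑_{k=1}^{n} k² = n(n+1)(2n+1)/6, then subtract the first 56 terms.
∑_{k=1}^{85} k² = 85×86×171/6 = 208335
∑_{k=1}^{56} k² = 56×57×113/6 = 60116
∑_{k=57}^{85} k² = 208335 - 60116 = 148219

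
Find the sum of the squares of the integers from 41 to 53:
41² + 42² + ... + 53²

Use ∑_{k=1}^{n} k² = n(n+1)(2n+1)/6, then subtract the first 40 terms.
∑_{k=1}^{53} k² = 53×54×107/6 = 51039
∑_{k=1}^{40} k² = 40×41×81/6 = 22140
∑_{k=41}^{53} k² = 51039 - 22140 = 28899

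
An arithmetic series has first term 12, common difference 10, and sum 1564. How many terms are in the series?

Using S = n/2 × [2a + (n-1)d]
1564 = n/2 × [2(12) + (n-1)(10)]
1564 = n/2 × [24 + 10n - 10]
3128 = n × [14 + 10n]
10n² + (14)n - 3128 = 0
Discriminant: Δ = (14)² - 4(10)(-3128) = 196 + 125120 = 125316
√Δ = 354
n = [-(14) + √Δ] / (2·10) = (-14 + 354) / 20 = 340 / 20 = 17
(The negative root is discarded since n must be a positive integer.)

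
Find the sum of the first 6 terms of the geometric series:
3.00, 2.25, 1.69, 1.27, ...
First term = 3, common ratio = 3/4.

Sₙ = a(1 - rⁿ) / (1 - r)
S_6 = 3(1 - (3/4)^6) / (1 - (3/4))
S_6 = 3(1 - (729/4096)) / (1/4)
S_6 = 10101/1024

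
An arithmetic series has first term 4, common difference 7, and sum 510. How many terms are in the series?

Using S = n/2 × [2a + (n-1)d]
510 = n/2 × [2(4) + (n-1)(7)]
510 = n/2 × [8 + 7n - 7]
1020 = n × [1 + 7n]
7n² + (1)n - 1020 = 0
Discriminant: Δ = (1)² - 4(7)(-1020) = 1 + 28560 = 28561
√Δ = 169
n = [-(1) + √Δ] / (2·7) = (-1 + 169) / 14 = 168 / 14 = 12
(The negative root is discarded since n must be a positive integer.)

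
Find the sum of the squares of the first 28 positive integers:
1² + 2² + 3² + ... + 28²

Formula: ∑k² = n(n+1)(2n+1)/6
= 28×29×57/6
= 46284/6
= 7714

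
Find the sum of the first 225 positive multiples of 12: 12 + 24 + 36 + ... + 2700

Factor out 12: = 12(1 + 2 + ... + 225) = 12 × n(n+1)/2
= 12 × 225×226/2
= 12 × 25425
= 305100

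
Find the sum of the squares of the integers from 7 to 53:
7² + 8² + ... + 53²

Use ∑_{k=1}^{n} k² = n(n+1)(2n+1)/6, then subtract the first 6 terms.
∑_{k=1}^{53} k² = 53×54×107/6 = 51039
∑_{k=1}^{6} k² = 6×7×13/6 = 91
∑_{k=7}^{53} k² = 51039 - 91 = 50948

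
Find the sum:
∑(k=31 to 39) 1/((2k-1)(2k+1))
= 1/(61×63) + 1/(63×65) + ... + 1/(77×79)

Partial fractions: 1/((2k-1)(2k+1)) = (1/2)[1/(2k-1) - 1/(2k+1)]
The series telescopes:
= (1/2)[1/61 - 1/79]
= 9/4819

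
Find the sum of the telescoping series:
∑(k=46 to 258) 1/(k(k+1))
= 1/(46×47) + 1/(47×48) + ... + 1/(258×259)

Partial fractions: 1/(k(k+1)) = 1/k - 1/(k+1)
The series telescopes:
= (1/46 - 1/47) + (1/47 - 1/48) + ... + (1/258 - 1/259)
= 1/46 - 1/259
= 213/11914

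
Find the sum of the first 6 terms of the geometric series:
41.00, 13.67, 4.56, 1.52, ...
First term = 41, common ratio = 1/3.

Sₙ = a(1 - rⁿ) / (1 - r)
S_6 = 41(1 - (1/3)^6) / (1 - (1/3))
S_6 = 41(1 - (1/729)) / (2/3)
S_6 = 14924/243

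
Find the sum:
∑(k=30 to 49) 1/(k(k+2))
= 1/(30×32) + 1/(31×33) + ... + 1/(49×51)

Partial fractions: 1/(k(k+2)) = (1/2)[1/k - 1/(k+2)]
Telescoping leaves the first two and last two terms:
= (1/2)[1/30 + 1/31 - 1/50 - 1/51]
= 1027/79050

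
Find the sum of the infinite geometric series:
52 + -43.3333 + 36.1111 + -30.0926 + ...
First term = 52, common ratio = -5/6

For |r| < 1, S = a / (1 - r)
S = 52 / (1 - (-5/6))
S = 52 / (11/6)
S = 312/11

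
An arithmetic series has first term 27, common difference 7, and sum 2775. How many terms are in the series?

Using S = n/2 × [2a + (n-1)d]
2775 = n/2 × [2(27) + (n-1)(7)]
2775 = n/2 × [54 + 7n - 7]
5550 = n × [47 + 7n]
7n² + (47)n - 5550 = 0
Discriminant: Δ = (47)² - 4(7)(-5550) = 2209 + 155400 = 157609
√Δ = 397
n = [-(47) + √Δ] / (2·7) = (-47 + 397) / 14 = 350 / 14 = 25
(The negative root is discarded since n must be a positive integer.)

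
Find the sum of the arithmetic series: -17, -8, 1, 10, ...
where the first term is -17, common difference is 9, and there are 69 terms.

Sₙ = n/2 × (first + last)
Last term = a + (n-1)d = -17 + (69-1)×9 = 595
S_69 = 69/2 × (-17 + 595)
S_69 = 69/2 × 578 = 19941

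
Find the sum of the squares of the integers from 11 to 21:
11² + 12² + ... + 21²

Use ∑_{k=1}^{n} k² = n(n+1)(2n+1)/6, then subtract the first 10 terms.
∑_{k=1}^{21} k² = 21×22×43/6 = 3311
∑_{k=1}^{10} k² = 10×11×21/6 = 385
∑_{k=11}^{21} k² = 3311 - 385 = 2926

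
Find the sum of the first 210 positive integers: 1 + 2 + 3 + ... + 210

Formula: ∑k = n(n+1)/2
= 210×211/2
= 44310/2
= 22155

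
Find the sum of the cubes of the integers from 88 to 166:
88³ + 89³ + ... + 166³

Use ∑_{k=1}^{n} k³ = [n(n+1)/2]², then subtract the first 87 terms.
∑_{k=1}^{166} k³ = [166×167/2]² = 13861² = 192127321
∑_{k=1}^{87} k³ = [87×88/2]² = 3828² = 14653584
∑_{k=88}^{166} k³ = 192127321 - 14653584 = 177473737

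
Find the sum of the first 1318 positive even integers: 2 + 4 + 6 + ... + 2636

Sum of first n even numbers = n(n+1)
= 1318×1319
= 1738442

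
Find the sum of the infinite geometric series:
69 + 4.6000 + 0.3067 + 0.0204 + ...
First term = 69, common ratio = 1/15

For |r| < 1, S = a / (1 - r)
S = 69 / (1 - (1/15))
S = 69 / (14/15)
S = 1035/14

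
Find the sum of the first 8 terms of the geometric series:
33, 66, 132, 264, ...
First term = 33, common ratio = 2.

Sₙ = a(1 - rⁿ) / (1 - r)
S_8 = 33(1 - 2^8) / (1 - 2)
S_8 = 33(1 - 256) / (-1)
S_8 = 8415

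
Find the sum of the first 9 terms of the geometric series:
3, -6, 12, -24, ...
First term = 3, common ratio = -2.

Sₙ = a(1 - rⁿ) / (1 - r)
S_9 = 3(1 - (-2)^9) / (1 - (-2))
S_9 = 3(1 - (-512)) / (3)
S_9 = 513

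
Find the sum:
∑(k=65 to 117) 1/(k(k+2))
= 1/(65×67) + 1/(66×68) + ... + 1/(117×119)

Partial fractions: 1/(k(k+2)) = (1/2)[1/k - 1/(k+2)]
Telescoping leaves the first two and last two terms:
= (1/2)[1/65 + 1/66 - 1/118 - 1/119]
= 205693/30120090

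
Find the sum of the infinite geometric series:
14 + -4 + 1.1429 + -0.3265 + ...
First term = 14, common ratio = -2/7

For |r| < 1, S = a / (1 - r)
S = 14 / (1 - (-2/7))
S = 14 / (9/7)
S = 98/9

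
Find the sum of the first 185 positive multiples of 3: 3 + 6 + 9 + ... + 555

Factor out 3: = 3(1 + 2 + ... + 185) = 3 × n(n+1)/2
= 3 × 185×186/2
= 3 × 17205
= 51615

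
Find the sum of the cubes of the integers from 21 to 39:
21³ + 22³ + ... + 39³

Use ∑_{k=1}^{n} k³ = [n(n+1)/2]², then subtract the first 20 terms.
∑_{k=1}^{39} k³ = [39×40/2]² = 780² = 608400
∑_{k=1}^{20} k³ = [20×21/2]² = 210² = 44100
∑_{k=21}^{39} k³ = 608400 - 44100 = 564300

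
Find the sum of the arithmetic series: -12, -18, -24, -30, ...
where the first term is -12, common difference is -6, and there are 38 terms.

Sₙ = n/2 × (first + last)
Last term = a + (n-1)d = -12 + (38-1)×(-6) = -234
S_38 = 38/2 × (-12 + (-234))
S_38 = 38/2 × (-246) = -4674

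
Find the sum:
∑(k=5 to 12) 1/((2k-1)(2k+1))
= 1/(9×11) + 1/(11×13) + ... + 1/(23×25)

Partial fractions: 1/((2k-1)(2k+1)) = (1/2)[1/(2k-1) - 1/(2k+1)]
The series telescopes:
= (1/2)[1/9 - 1/25]
= 8/225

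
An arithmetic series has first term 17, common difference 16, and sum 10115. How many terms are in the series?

Using S = n/2 × [2a + (n-1)d]
10115 = n/2 × [2(17) + (n-1)(16)]
10115 = n/2 × [34 + 16n - 16]
20230 = n × [18 + 16n]
16n² + (18)n - 20230 = 0
Discriminant: Δ = (18)² - 4(16)(-20230) = 324 + 1294720 = 1295044
√Δ = 1138
n = [-(18) + √Δ] / (2·16) = (-18 + 1138) / 32 = 1120 / 32 = 35
(The negative root is discarded since n must be a positive integer.)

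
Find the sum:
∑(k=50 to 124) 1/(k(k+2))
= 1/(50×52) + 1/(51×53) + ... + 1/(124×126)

Partial fractions: 1/(k(k+2)) = (1/2)[1/k - 1/(k+2)]
Telescoping leaves the first two and last two terms:
= (1/2)[1/50 + 1/51 - 1/125 - 1/126]
= 3169/267750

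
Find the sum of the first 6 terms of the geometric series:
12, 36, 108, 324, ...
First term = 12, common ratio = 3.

Sₙ = a(1 - rⁿ) / (1 - r)
S_6 = 12(1 - 3^6) / (1 - 3)
S_6 = 12(1 - 729) / (-2)
S_6 = 4368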